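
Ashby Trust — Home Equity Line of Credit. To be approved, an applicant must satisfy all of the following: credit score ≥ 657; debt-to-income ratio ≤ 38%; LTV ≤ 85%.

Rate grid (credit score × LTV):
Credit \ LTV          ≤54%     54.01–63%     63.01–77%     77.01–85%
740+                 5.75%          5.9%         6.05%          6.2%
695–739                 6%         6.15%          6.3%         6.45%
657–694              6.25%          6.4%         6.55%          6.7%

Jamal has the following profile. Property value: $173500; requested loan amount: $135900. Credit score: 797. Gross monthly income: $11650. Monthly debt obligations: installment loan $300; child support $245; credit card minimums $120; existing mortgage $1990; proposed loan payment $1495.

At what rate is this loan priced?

Credit score 797 ≥ 657; Total monthly debts = (300 + 245 + 120 + 1,990 + 1,495) = 4,150. DTI = 4,150/11,650 = 35.6% ≤ 38%
LTV = 135,900/173,500 = 78.3% ≤ 85%
Row: 797 falls in 740+. Column: 78.3% falls in 77.01–85%. Rate = 6.2%.

6.2%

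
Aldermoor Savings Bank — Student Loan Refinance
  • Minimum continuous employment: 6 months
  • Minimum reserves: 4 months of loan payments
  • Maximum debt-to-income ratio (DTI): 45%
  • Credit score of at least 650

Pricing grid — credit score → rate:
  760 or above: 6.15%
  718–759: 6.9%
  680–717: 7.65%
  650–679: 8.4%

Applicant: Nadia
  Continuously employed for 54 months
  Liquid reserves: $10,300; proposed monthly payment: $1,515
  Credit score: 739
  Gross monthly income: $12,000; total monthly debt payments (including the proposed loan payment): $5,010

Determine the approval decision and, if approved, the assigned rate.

Credit score 739 ≥ 650 (meets minimum)
Employment 54 ≥ 6 months
DTI = 5,010/12,000 = 41.8% ≤ 45%
Reserves = 10,300/1,515 = 6.8 months ≥ 4
All requirements met. Score 739 falls in the 718–759 tier → 6.9%.

Approved at 6.9%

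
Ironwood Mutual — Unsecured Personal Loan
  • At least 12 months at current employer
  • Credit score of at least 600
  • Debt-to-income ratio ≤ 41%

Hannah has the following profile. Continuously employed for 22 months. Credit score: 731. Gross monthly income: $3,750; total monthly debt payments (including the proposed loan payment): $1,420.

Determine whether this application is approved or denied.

Employment 22 ≥ 12 months
Credit score 731 ≥ 600 (meets)
DTI: 1,420 ÷ 3,750 = 37.9%, within the 41% cap
All criteria satisfied.

Approved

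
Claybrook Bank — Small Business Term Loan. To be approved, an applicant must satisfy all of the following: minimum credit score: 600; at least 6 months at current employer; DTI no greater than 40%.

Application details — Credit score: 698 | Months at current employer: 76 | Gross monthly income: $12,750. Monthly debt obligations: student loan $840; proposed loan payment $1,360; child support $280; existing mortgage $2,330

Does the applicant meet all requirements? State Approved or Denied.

Credit score 698 ≥ 600 (meets)
Employment 76 ≥ 6 months
Total monthly debts = (840 + 1,360 + 280 + 2,330) = 4,810. DTI = 4,810/12,750 = 37.7% ≤ 40%
All criteria satisfied.

Approved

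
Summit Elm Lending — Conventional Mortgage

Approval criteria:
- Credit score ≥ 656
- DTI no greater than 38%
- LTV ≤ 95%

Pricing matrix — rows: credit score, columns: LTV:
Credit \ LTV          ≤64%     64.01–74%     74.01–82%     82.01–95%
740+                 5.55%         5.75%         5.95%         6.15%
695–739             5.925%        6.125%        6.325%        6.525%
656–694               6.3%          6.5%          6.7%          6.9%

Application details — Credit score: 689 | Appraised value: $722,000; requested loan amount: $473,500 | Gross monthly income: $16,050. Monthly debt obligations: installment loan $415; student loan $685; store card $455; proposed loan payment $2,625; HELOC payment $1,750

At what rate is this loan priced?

6.5%

Credit score 689 ≥ 656; Total monthly debts = (415 + 685 + 455 + 2,625 + 1,750) = 5,930. DTI: 5,930 ÷ 16,050 = 36.9%, within the 38% cap
LTV = 473,500/722,000 = 65.6% ≤ 95%
Row: 689 falls in 656–694. Column: 65.6% falls in 64.01–74%. Rate = 6.5%.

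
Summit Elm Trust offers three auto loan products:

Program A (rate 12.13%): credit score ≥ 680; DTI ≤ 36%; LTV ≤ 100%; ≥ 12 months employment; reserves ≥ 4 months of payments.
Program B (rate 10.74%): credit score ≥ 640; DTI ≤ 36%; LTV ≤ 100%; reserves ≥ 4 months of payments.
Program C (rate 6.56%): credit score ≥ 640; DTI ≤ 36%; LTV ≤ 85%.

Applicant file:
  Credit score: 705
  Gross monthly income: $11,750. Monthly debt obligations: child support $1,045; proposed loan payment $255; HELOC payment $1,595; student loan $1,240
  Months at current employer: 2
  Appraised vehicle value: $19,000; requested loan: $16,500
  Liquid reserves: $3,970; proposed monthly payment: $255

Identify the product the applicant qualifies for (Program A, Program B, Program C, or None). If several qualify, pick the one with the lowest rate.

Total debts = (1,045 + 255 + 1,595 + 1,240) = 4,135; DTI = 4,135/11,750 = 35.2%.
LTV = 16,500/19,000 = 86.8%.
Reserves = 3,970/255 = 15.6 months.
Program A: score 705 ≥ 680; DTI 35.2% ≤ 36%; LTV 86.8% ≤ 100%; employment 2 < 12 mo; reserves 15.6 ≥ 4 mo → does not qualify.
Program B: score 705 ≥ 640; DTI 35.2% ≤ 36%; LTV 86.8% ≤ 100%; reserves 15.6 ≥ 4 mo → qualifies.
Program C: score 705 ≥ 640; DTI 35.2% ≤ 36%; LTV 86.8% > 85% → does not qualify.

Program B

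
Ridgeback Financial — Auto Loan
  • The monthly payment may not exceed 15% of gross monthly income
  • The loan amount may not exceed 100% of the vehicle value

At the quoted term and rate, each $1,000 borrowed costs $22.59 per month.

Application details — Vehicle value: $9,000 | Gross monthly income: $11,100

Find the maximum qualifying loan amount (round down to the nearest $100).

Payment cap: 15% × $11,100 = $1,665/month.
At $22.59 per $1,000, that supports 1,665/22.59 × 1,000 ≈ $73,705 → $73,700.
LTV cap: 100% × $9,000 = $9,000 → $9,000.
Binding constraint: loan-to-value.

$9,000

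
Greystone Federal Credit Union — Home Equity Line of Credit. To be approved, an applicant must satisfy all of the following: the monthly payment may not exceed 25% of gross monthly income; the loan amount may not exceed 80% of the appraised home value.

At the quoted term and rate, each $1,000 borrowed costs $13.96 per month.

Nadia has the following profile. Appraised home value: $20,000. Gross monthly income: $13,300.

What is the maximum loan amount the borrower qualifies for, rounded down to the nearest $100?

$16,000

Payment cap: 25% × $13,300 = $3,325/month.
At $13.96 per $1,000, that supports 3,325/13.96 × 1,000 ≈ $238,180 → $238,100.
LTV cap: 80% × $20,000 = $16,000 → $16,000.
Binding constraint: loan-to-value.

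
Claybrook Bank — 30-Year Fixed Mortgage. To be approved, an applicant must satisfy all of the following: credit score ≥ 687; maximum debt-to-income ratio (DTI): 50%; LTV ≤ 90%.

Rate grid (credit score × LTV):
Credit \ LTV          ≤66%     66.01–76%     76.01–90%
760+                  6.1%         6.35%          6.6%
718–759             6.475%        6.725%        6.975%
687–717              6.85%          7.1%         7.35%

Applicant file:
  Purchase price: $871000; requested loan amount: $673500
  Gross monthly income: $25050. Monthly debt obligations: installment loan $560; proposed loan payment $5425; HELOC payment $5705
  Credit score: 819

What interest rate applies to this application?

Credit score 819 ≥ 687; Total monthly debts = (560 + 5,425 + 5,705) = 11,690. Debt-to-income = 11,690/25,050 = 46.7% — meets 50% limit
Loan-to-value = 673,500/871,000 = 77.3% — pass (90% max)
Credit 819 → row 760+; LTV 77.3% → column 76.01–90%. Grid cell → 6.6%.

6.6%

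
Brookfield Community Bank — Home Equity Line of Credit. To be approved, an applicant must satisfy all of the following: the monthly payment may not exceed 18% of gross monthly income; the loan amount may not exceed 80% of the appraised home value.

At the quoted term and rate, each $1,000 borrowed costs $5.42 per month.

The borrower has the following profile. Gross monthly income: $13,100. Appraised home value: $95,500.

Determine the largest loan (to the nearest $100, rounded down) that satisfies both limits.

Payment cap: 18% × $13,100 = $2,358/month.
At $5.42 per $1,000, that supports 2,358/5.42 × 1,000 ≈ $435,055 → $435,000.
LTV cap: 80% × $95,500 = $76,400 → $76,400.
Binding constraint: loan-to-value.

$76,400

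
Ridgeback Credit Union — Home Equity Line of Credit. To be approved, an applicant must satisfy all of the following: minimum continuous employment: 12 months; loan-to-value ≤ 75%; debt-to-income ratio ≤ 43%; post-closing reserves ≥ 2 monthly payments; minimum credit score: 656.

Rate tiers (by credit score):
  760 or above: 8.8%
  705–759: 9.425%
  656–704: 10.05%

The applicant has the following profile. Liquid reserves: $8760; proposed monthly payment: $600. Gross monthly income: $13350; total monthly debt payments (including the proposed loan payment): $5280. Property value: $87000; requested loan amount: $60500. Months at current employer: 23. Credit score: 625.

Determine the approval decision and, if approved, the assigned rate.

Credit score 625 < 656 (below minimum)
DTI = 5,280/13,350 = 39.6% ≤ 43%
Employment 23 ≥ 12 months
Loan-to-value = 60,500/87,000 = 69.5% — pass (75% max)
Reserves = 8,760/600 = 14.6 months ≥ 2
Not all requirements met → denied.

Denied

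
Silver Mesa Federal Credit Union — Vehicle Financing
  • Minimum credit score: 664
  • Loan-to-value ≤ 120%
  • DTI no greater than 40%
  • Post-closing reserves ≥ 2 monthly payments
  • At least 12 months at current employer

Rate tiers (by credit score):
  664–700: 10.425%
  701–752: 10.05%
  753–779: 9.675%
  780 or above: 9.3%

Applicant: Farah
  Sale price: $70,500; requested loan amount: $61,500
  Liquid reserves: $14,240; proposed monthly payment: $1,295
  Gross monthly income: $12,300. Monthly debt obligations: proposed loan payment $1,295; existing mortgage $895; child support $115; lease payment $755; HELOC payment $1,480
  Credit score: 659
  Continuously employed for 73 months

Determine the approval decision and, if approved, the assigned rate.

Denied

Credit score 659 < 664 (below minimum)
Employment 73 ≥ 12 months
LTV = 61,500/70,500 = 87.2% ≤ 120%
Reserves: 14,240 ÷ 1,295 = 11.0 months (meets 2-month minimum)
Total monthly debts = (1,295 + 895 + 115 + 755 + 1,480) = 4,540. DTI: 4,540 ÷ 12,300 = 36.9%, within the 40% cap
Not all requirements met → denied.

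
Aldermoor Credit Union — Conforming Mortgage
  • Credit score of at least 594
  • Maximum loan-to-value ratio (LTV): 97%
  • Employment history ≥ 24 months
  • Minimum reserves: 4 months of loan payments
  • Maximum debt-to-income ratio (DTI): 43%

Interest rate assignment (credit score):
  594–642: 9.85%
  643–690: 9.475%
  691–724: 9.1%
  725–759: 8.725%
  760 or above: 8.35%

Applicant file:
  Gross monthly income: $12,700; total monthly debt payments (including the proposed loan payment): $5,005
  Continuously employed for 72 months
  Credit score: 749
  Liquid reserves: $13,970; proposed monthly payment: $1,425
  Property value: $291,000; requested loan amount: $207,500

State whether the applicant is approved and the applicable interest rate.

Credit score 749 ≥ 594 (meets minimum)
Reserves: 13,970 ÷ 1,425 = 9.8 months (meets 4-month minimum)
Debt-to-income = 5,005/12,700 = 39.4% — meets 43% limit
Loan-to-value = 207,500/291,000 = 71.3% — pass (97% max)
Employment 72 ≥ 24 months
All requirements met. Score 749 falls in the 725–759 tier → 8.725%.

Approved at 8.725%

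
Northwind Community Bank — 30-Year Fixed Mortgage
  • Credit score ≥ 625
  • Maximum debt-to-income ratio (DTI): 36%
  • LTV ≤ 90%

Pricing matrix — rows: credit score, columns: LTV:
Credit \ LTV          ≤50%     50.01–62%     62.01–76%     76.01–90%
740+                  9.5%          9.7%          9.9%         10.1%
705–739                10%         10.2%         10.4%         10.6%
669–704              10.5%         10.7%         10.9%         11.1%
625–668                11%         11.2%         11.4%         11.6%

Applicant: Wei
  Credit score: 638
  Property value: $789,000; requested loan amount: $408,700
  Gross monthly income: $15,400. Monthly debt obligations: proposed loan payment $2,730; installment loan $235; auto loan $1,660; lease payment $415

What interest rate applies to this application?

Credit score 638 ≥ 625; Total monthly debts = (2,730 + 235 + 1,660 + 415) = 5,040. Debt-to-income = 5,040/15,400 = 32.7% — meets 36% limit
Loan-to-value = 408,700/789,000 = 51.8% — pass (90% max)
Credit 638 → row 625–668; LTV 51.8% → column 50.01–62%. Grid cell → 11.2%.

11.2%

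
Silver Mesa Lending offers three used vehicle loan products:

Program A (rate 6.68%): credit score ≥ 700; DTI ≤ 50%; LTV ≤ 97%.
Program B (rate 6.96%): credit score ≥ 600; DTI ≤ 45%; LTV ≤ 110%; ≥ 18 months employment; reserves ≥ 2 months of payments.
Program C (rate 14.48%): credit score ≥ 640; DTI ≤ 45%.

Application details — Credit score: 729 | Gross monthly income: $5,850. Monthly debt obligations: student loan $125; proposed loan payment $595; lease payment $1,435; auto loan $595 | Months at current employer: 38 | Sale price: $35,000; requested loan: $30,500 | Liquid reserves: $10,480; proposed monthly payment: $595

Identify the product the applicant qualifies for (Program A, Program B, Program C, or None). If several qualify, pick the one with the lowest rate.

Program A

Total debts = (125 + 595 + 1,435 + 595) = 2,750; DTI = 2,750/5,850 = 47%.
LTV = 30,500/35,000 = 87.1%.
Reserves = 10,480/595 = 17.6 months.
Program A: score 729 ≥ 700; DTI 47% ≤ 50%; LTV 87.1% ≤ 97% → qualifies.
Program B: score 729 ≥ 600; DTI 47% > 45%; LTV 87.1% ≤ 110%; employment 38 ≥ 18 mo; reserves 17.6 ≥ 2 mo → does not qualify.
Program C: score 729 ≥ 640; DTI 47% > 45% → does not qualify.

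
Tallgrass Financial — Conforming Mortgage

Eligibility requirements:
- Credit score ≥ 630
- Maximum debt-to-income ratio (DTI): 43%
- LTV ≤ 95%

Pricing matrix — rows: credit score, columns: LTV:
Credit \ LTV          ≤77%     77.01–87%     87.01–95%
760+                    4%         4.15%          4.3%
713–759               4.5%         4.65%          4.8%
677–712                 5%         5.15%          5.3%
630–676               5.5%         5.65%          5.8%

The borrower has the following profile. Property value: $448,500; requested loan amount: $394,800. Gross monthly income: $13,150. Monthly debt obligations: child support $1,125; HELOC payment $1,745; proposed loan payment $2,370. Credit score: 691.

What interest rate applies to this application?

Credit score 691 ≥ 630; Total monthly debts = (1,125 + 1,745 + 2,370) = 5,240. Debt-to-income = 5,240/13,150 = 39.8% — meets 43% limit
LTV: 394,800 ÷ 448,500 = 88%, within 95% cap
Credit 691 → row 677–712; LTV 88% → column 87.01–95%. Grid cell → 5.3%.

5.3%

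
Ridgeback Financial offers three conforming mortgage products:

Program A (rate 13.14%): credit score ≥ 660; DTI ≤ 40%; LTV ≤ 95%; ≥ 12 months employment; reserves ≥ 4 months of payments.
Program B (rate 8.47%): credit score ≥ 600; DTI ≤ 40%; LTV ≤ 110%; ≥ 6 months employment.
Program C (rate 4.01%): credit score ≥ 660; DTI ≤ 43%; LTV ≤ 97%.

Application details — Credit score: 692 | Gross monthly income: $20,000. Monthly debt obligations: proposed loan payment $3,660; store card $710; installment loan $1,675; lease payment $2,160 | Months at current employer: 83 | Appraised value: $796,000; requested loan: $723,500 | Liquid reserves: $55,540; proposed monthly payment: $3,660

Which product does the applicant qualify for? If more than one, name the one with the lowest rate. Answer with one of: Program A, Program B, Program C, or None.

Program C

Total debts = (3,660 + 710 + 1,675 + 2,160) = 8,205; DTI = 8,205/20,000 = 41%.
LTV = 723,500/796,000 = 90.9%.
Reserves = 55,540/3,660 = 15.2 months.
Program A: score 692 ≥ 660; DTI 41% > 40%; LTV 90.9% ≤ 95%; employment 83 ≥ 12 mo; reserves 15.2 ≥ 4 mo → does not qualify.
Program B: score 692 ≥ 600; DTI 41% > 40%; LTV 90.9% ≤ 110%; employment 83 ≥ 6 mo → does not qualify.
Program C: score 692 ≥ 660; DTI 41% ≤ 43%; LTV 90.9% ≤ 97% → qualifies.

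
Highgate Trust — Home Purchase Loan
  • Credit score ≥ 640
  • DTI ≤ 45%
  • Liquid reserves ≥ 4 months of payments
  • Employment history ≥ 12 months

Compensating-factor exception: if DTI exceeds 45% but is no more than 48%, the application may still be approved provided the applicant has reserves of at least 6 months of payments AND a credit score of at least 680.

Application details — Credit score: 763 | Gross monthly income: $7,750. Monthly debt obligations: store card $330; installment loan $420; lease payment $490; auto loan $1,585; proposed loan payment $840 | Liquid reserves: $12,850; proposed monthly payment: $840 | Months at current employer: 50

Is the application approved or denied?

Credit score 763 ≥ 640 (meets base)
Total debts = (330 + 420 + 490 + 1,585 + 840) = 3,665. DTI: 3,665 ÷ 7,750 = 47.3%, over the 45% base limit.
Reserves: 12,850 ÷ 840 = 15.3 months (meets 4-month minimum)
Employment 50 ≥ 12 months
47.3% falls in the override range (45%–48%), so the compensating-factor test applies.
Override check — reserves: 15.3 mo (ok); score: 763 (ok).
Both override conditions satisfied; DTI exception granted.

Approved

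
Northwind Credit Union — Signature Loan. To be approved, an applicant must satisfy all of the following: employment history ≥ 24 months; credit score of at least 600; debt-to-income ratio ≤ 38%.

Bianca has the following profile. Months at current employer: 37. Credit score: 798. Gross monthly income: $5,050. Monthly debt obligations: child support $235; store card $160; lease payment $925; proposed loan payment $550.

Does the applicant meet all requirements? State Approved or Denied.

Employment 37 ≥ 24 months
Credit score 798 ≥ 600 (meets)
Total monthly debts = (235 + 160 + 925 + 550) = 1,870. DTI: 1,870 ÷ 5,050 = 37%, within the 38% cap
All criteria satisfied.

Approved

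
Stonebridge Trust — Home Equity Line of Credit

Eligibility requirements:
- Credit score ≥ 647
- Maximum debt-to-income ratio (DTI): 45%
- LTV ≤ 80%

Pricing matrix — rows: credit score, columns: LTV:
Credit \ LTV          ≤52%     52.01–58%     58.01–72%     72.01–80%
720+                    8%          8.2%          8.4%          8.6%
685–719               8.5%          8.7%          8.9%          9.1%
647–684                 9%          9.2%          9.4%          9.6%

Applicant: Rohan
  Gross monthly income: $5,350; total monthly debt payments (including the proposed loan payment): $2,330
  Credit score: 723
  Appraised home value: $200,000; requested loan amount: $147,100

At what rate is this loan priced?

Credit score 723 ≥ 647; DTI = 2,330/5,350 = 43.6% ≤ 45%
LTV: 147,100 ÷ 200,000 = 73.5%, within 80% cap
Row: 723 falls in 720+. Column: 73.5% falls in 72.01–80%. Rate = 8.6%.

8.6%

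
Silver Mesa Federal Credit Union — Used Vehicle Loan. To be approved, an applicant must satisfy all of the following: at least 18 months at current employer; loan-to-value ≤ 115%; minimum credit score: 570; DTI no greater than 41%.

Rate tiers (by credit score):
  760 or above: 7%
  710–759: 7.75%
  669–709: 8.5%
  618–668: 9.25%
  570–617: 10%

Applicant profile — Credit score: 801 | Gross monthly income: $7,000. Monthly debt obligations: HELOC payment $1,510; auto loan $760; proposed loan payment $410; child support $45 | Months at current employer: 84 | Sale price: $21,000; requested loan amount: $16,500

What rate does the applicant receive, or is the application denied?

Approved at 7%

Credit score 801 ≥ 570 (meets minimum)
Employment 84 ≥ 18 months
LTV = 16,500/21,000 = 78.6% ≤ 115%
Total monthly debts = (1,510 + 760 + 410 + 45) = 2,725. DTI = 2,725/7,000 = 38.9% ≤ 41%
All requirements met. Score 801 falls in the 760 or above tier → 7%.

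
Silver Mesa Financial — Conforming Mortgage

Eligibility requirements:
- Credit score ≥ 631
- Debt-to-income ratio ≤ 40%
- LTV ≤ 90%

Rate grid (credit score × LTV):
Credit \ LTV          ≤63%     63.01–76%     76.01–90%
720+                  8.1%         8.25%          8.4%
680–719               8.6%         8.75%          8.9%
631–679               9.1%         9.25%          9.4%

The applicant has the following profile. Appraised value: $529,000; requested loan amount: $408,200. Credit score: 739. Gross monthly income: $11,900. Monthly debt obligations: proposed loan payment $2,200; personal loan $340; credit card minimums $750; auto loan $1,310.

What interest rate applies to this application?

8.4%

Credit score 739 ≥ 631; Total monthly debts = (2,200 + 340 + 750 + 1,310) = 4,600. DTI: 4,600 ÷ 11,900 = 38.7%, within the 40% cap
Loan-to-value = 408,200/529,000 = 77.2% — pass (90% max)
Score 739 is in the 720+ band; LTV 77.2% is in the 76.01–90% band → 8.4%.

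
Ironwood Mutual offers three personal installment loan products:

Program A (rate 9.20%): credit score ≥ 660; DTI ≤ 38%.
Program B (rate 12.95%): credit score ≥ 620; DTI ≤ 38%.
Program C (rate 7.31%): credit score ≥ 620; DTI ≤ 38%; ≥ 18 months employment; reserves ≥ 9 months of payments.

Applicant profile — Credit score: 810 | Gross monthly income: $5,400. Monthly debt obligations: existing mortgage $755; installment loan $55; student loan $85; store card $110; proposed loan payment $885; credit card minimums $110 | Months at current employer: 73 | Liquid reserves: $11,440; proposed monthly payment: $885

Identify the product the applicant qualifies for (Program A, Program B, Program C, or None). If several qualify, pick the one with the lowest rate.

Total debts = (755 + 55 + 85 + 110 + 885 + 110) = 2,000; DTI = 2,000/5,400 = 37%.
Reserves = 11,440/885 = 12.9 months.
Program A: score 810 ≥ 660; DTI 37% ≤ 38% → qualifies.
Program B: score 810 ≥ 620; DTI 37% ≤ 38% → qualifies.
Program C: score 810 ≥ 620; DTI 37% ≤ 38%; employment 73 ≥ 18 mo; reserves 12.9 ≥ 9 mo → qualifies.
Qualifying: Program A, Program B, Program C. Lowest rate is 7.31% → Program C.

Program C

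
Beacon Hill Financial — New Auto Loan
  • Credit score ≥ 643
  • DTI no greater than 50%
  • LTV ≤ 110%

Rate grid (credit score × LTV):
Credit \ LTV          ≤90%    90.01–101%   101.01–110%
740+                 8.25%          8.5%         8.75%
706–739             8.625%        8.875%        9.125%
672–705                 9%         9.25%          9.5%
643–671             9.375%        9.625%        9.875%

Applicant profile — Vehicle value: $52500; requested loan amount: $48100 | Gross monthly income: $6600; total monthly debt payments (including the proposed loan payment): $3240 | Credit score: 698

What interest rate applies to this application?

9.25%

Credit score 698 ≥ 643; DTI: 3,240 ÷ 6,600 = 49.1%, within the 50% cap
LTV = 48,100/52,500 = 91.6% ≤ 110%
Score 698 is in the 672–705 band; LTV 91.6% is in the 90.01–101% band → 9.25%.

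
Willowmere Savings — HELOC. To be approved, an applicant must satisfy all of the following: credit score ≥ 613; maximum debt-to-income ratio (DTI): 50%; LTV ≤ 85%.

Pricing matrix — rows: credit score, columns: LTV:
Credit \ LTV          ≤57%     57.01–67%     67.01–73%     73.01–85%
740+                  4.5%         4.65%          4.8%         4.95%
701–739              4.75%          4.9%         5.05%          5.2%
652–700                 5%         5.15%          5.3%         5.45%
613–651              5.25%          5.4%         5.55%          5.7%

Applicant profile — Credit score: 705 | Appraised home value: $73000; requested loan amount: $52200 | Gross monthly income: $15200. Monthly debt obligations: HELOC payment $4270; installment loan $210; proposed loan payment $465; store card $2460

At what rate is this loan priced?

5.05%

Credit score 705 ≥ 613; Total monthly debts = (4,270 + 210 + 465 + 2,460) = 7,405. Debt-to-income = 7,405/15,200 = 48.7% — meets 50% limit
Loan-to-value = 52,200/73,000 = 71.5% — pass (85% max)
Row: 705 falls in 701–739. Column: 71.5% falls in 67.01–73%. Rate = 5.05%.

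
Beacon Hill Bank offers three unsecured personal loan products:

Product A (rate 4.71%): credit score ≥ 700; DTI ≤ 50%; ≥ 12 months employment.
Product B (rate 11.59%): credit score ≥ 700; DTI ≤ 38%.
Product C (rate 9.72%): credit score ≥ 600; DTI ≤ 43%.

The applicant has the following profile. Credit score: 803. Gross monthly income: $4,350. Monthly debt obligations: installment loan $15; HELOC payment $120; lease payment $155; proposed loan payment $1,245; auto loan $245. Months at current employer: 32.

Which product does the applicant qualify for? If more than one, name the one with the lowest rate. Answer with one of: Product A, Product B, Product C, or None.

Product A

Total debts = (15 + 120 + 155 + 1,245 + 245) = 1,780; DTI = 1,780/4,350 = 40.9%.
Product A: score 803 ≥ 700; DTI 40.9% ≤ 50%; employment 32 ≥ 12 mo → qualifies.
Product B: score 803 ≥ 700; DTI 40.9% > 38% → does not qualify.
Product C: score 803 ≥ 600; DTI 40.9% ≤ 43% → qualifies.
Qualifying: Product A, Product C. Lowest rate is 4.71% → Product A.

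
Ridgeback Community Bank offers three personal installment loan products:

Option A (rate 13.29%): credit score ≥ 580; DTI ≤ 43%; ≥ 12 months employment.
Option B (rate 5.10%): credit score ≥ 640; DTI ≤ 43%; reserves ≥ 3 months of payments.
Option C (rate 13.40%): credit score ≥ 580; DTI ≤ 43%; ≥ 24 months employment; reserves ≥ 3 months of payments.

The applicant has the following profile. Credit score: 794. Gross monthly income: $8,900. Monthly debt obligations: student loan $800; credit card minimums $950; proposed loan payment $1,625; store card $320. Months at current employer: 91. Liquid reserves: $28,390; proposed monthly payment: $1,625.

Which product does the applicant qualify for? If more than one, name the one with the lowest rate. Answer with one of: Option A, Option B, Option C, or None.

Option B

Total debts = (800 + 950 + 1,625 + 320) = 3,695; DTI = 3,695/8,900 = 41.5%.
Reserves = 28,390/1,625 = 17.5 months.
Option A: score 794 ≥ 580; DTI 41.5% ≤ 43%; employment 91 ≥ 12 mo → qualifies.
Option B: score 794 ≥ 640; DTI 41.5% ≤ 43%; reserves 17.5 ≥ 3 mo → qualifies.
Option C: score 794 ≥ 580; DTI 41.5% ≤ 43%; employment 91 ≥ 24 mo; reserves 17.5 ≥ 3 mo → qualifies.
Qualifying: Option A, Option B, Option C. Lowest rate is 5.10% → Option B.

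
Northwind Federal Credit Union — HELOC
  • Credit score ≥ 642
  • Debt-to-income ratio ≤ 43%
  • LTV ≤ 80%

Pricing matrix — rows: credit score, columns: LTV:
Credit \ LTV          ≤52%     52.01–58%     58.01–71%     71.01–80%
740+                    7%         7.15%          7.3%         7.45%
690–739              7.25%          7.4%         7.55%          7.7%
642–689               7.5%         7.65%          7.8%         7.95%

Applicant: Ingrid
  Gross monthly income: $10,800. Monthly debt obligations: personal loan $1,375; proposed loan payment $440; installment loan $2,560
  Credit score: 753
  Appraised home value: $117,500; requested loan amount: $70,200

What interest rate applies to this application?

Credit score 753 ≥ 642; Total monthly debts = (1,375 + 440 + 2,560) = 4,375. Debt-to-income = 4,375/10,800 = 40.5% — meets 43% limit
LTV = 70,200/117,500 = 59.7% ≤ 80%
Score 753 is in the 740+ band; LTV 59.7% is in the 58.01–71% band → 7.3%.

7.3%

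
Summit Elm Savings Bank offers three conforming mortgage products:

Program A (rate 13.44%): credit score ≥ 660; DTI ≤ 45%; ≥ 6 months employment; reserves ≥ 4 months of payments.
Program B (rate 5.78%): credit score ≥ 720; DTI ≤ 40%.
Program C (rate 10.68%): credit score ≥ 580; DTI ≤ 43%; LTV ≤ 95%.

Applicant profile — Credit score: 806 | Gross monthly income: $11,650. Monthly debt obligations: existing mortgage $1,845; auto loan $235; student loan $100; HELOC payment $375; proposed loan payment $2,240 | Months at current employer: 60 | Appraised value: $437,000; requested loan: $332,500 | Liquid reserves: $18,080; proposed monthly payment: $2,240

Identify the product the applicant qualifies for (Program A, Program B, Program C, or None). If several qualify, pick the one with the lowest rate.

Program C

Total debts = (1,845 + 235 + 100 + 375 + 2,240) = 4,795; DTI = 4,795/11,650 = 41.2%.
LTV = 332,500/437,000 = 76.1%.
Reserves = 18,080/2,240 = 8.1 months.
Program A: score 806 ≥ 660; DTI 41.2% ≤ 45%; employment 60 ≥ 6 mo; reserves 8.1 ≥ 4 mo → qualifies.
Program B: score 806 ≥ 720; DTI 41.2% > 40% → does not qualify.
Program C: score 806 ≥ 580; DTI 41.2% ≤ 43%; LTV 76.1% ≤ 95% → qualifies.
Qualifying: Program A, Program C. Lowest rate is 10.68% → Program C.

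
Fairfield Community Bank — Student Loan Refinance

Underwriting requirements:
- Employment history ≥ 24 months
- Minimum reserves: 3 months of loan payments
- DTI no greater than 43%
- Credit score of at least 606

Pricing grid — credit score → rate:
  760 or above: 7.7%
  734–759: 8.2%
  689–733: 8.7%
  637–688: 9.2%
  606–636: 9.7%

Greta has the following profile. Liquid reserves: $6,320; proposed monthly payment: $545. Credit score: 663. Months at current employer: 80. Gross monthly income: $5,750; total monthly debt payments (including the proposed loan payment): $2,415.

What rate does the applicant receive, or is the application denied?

Credit score 663 ≥ 606 (meets minimum)
Employment 80 ≥ 24 months
DTI: 2,415 ÷ 5,750 = 42%, within the 43% cap
Liquid reserves cover 6,320/545 = 11.6 months — ≥ 3 required
All requirements met. Score 663 falls in the 637–688 tier → 9.2%.

Approved at 9.2%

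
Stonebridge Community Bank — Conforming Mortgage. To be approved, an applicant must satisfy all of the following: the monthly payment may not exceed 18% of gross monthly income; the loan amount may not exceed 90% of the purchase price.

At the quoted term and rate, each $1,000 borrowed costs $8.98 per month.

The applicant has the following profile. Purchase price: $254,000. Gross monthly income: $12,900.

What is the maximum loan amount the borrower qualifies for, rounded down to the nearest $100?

Payment cap: 18% × $12,900 = $2,322/month.
At $8.98 per $1,000, that supports 2,322/8.98 × 1,000 ≈ $258,574 → $258,500.
LTV cap: 90% × $254,000 = $228,600 → $228,600.
Binding constraint: loan-to-value.

$228,600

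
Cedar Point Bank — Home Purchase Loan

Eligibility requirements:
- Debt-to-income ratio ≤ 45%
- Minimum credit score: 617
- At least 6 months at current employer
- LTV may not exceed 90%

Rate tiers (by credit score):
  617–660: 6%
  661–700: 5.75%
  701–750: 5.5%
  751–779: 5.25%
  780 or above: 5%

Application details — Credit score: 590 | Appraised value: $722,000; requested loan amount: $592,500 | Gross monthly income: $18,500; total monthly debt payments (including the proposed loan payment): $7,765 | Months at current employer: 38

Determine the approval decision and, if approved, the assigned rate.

Denied

Credit score 590 < 617 (below minimum)
Employment 38 ≥ 6 months
LTV: 592,500 ÷ 722,000 = 82.1%, within 90% cap
DTI = 7,765/18,500 = 42% ≤ 45%
Not all requirements met → denied.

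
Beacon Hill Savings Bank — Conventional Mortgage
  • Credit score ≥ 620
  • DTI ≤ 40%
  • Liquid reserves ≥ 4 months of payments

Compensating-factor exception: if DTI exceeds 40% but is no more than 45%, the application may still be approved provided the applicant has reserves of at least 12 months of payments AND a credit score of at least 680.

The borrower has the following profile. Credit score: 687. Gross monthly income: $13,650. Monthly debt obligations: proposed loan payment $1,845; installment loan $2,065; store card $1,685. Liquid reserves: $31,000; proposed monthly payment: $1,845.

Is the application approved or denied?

Credit score 687 ≥ 620 (meets base)
Total debts = (1,845 + 2,065 + 1,685) = 5,595. DTI = 5,595/13,650 = 41% > 40% — standard DTI limit exceeded.
Reserves = 31,000/1,845 = 16.8 months ≥ 4
DTI 41% is within the 40%–45% exception band; checking compensating factors.
Reserves 16.8 ≥ 12 months; credit score 687 ≥ 680.
Both override conditions satisfied; DTI exception granted.

Approved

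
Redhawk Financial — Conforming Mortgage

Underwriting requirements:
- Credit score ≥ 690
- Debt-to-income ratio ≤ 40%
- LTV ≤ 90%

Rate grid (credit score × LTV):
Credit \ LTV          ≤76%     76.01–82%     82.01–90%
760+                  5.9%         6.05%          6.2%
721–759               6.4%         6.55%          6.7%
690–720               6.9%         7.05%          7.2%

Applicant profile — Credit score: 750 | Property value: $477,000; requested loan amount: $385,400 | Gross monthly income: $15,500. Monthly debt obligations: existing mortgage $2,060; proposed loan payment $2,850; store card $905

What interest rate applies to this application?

Credit score 750 ≥ 690; Total monthly debts = (2,060 + 2,850 + 905) = 5,815. DTI: 5,815 ÷ 15,500 = 37.5%, within the 40% cap
LTV: 385,400 ÷ 477,000 = 80.8%, within 90% cap
Score 750 is in the 721–759 band; LTV 80.8% is in the 76.01–82% band → 6.55%.

6.55%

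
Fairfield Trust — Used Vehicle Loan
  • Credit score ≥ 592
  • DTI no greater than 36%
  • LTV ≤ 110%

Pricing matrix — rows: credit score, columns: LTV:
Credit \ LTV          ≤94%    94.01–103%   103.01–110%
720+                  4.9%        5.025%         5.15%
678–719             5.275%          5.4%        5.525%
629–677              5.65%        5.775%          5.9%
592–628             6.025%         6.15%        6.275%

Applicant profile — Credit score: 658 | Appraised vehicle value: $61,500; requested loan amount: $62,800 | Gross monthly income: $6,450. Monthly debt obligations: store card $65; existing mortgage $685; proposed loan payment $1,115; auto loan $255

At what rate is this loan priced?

5.775%

Credit score 658 ≥ 592; Total monthly debts = (65 + 685 + 1,115 + 255) = 2,120. Debt-to-income = 2,120/6,450 = 32.9% — meets 36% limit
Loan-to-value = 62,800/61,500 = 102.1% — pass (110% max)
Credit 658 → row 629–677; LTV 102.1% → column 94.01–103%. Grid cell → 5.775%.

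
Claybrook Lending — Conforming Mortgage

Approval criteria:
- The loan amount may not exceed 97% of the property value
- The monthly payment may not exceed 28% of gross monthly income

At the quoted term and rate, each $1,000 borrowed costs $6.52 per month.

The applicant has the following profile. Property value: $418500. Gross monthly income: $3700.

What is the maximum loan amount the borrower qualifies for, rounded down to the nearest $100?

Payment cap: 28% × $3,700 = $1,036/month.
At $6.52 per $1,000, that supports 1,036/6.52 × 1,000 ≈ $158,895 → $158,800.
LTV cap: 97% × $418,500 = $405,945 → $405,900.
Binding constraint: payment-to-income.

$158,800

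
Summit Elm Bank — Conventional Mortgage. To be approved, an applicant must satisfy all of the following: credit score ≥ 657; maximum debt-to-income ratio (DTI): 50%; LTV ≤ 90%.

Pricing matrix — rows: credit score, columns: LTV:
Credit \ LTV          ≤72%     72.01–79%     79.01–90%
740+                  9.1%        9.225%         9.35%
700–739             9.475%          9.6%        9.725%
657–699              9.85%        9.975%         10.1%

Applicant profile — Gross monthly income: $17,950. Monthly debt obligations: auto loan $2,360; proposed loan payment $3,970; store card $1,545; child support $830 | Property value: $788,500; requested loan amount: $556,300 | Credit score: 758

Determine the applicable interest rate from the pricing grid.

9.1%

Credit score 758 ≥ 657; Total monthly debts = (2,360 + 3,970 + 1,545 + 830) = 8,705. DTI = 8,705/17,950 = 48.5% ≤ 50%
Loan-to-value = 556,300/788,500 = 70.6% — pass (90% max)
Score 758 is in the 740+ band; LTV 70.6% is in the ≤72% band → 9.1%.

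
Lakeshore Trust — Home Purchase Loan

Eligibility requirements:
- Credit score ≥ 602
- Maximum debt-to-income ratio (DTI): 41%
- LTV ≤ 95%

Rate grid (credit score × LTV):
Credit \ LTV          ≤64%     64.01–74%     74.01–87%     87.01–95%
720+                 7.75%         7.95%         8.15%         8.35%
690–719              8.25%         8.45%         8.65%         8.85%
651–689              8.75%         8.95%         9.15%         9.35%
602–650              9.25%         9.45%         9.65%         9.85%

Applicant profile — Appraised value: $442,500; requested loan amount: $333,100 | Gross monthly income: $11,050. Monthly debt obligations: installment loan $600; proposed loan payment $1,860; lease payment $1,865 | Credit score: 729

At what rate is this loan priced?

Credit score 729 ≥ 602; Total monthly debts = (600 + 1,860 + 1,865) = 4,325. DTI: 4,325 ÷ 11,050 = 39.1%, within the 41% cap
Loan-to-value = 333,100/442,500 = 75.3% — pass (95% max)
Score 729 is in the 720+ band; LTV 75.3% is in the 74.01–87% band → 8.15%.

8.15%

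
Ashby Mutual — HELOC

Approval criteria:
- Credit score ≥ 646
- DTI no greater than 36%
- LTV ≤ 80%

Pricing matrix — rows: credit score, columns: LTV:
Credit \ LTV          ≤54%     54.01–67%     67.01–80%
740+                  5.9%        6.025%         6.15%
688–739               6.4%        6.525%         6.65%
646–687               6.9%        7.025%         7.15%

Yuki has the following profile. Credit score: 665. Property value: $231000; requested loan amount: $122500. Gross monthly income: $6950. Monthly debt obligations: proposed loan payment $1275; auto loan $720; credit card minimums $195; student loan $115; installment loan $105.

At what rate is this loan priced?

Credit score 665 ≥ 646; Total monthly debts = (1,275 + 720 + 195 + 115 + 105) = 2,410. DTI = 2,410/6,950 = 34.7% ≤ 36%
LTV = 122,500/231,000 = 53% ≤ 80%
Credit 665 → row 646–687; LTV 53% → column ≤54%. Grid cell → 6.9%.

6.9%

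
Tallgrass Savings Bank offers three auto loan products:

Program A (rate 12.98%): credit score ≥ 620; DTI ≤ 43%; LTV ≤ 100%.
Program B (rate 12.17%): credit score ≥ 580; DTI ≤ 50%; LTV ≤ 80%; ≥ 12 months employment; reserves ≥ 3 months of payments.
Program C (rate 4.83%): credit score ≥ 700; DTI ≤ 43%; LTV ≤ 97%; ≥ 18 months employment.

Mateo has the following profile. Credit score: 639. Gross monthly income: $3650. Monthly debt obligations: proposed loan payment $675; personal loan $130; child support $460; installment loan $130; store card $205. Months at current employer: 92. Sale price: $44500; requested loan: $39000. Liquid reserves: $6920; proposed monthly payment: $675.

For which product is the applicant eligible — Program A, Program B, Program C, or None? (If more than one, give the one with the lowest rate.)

Total debts = (675 + 130 + 460 + 130 + 205) = 1,600; DTI = 1,600/3,650 = 43.8%.
LTV = 39,000/44,500 = 87.6%.
Reserves = 6,920/675 = 10.3 months.
Program A: score 639 ≥ 620; DTI 43.8% > 43%; LTV 87.6% ≤ 100% → does not qualify.
Program B: score 639 ≥ 580; DTI 43.8% ≤ 50%; LTV 87.6% > 80%; employment 92 ≥ 12 mo; reserves 10.3 ≥ 3 mo → does not qualify.
Program C: score 639 < 700; DTI 43.8% > 43%; LTV 87.6% ≤ 97%; employment 92 ≥ 18 mo → does not qualify.

None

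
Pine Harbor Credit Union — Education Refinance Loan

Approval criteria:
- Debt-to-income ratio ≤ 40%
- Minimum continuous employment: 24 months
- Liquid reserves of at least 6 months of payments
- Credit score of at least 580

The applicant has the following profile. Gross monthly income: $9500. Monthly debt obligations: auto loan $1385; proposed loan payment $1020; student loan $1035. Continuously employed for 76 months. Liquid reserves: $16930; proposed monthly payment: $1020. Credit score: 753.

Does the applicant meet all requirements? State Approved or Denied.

Approved

Total monthly debts = (1,385 + 1,020 + 1,035) = 3,440. Debt-to-income = 3,440/9,500 = 36.2% — meets 40% limit
Employment 76 ≥ 24 months
Liquid reserves cover 16,930/1,020 = 16.6 months — ≥ 6 required
Credit score 753 ≥ 580 (meets)
All criteria satisfied.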